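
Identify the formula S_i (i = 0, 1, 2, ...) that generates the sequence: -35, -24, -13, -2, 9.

Check differences: -24 - -35 = 11
-13 - -24 = 11
Common difference d = 11.
First term a = -35.
Formula: S_i = -35 + 11*i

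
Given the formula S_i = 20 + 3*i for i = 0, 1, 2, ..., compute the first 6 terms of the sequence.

This is an arithmetic sequence.
i=0: S_0 = 20 + 3*0 = 20
i=1: S_1 = 20 + 3*1 = 23
i=2: S_2 = 20 + 3*2 = 26
i=3: S_3 = 20 + 3*3 = 29
i=4: S_4 = 20 + 3*4 = 32
i=5: S_5 = 20 + 3*5 = 35
The first 6 terms are: [20, 23, 26, 29, 32, 35]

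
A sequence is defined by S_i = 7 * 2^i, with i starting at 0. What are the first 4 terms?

This is a geometric sequence.
i=0: S_0 = 7 * 2^0 = 7
i=1: S_1 = 7 * 2^1 = 14
i=2: S_2 = 7 * 2^2 = 28
i=3: S_3 = 7 * 2^3 = 56
The first 4 terms are: [7, 14, 28, 56]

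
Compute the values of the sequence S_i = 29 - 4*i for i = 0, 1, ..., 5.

This is an arithmetic sequence.
i=0: S_0 = 29 + -4*0 = 29
i=1: S_1 = 29 + -4*1 = 25
i=2: S_2 = 29 + -4*2 = 21
i=3: S_3 = 29 + -4*3 = 17
i=4: S_4 = 29 + -4*4 = 13
i=5: S_5 = 29 + -4*5 = 9
The first 6 terms are: [29, 25, 21, 17, 13, 9]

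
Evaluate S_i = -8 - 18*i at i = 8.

S_8 = -8 + -18*8 = -8 + -144 = -152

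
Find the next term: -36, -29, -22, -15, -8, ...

Differences: -29 - -36 = 7
This is an arithmetic sequence with common difference d = 7.
Next term = -8 + 7 = -1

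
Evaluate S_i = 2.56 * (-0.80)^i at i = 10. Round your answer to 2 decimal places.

S_10 = 2.56 * (-0.8)^10 ≈ 2.56 * 0.1074 ≈ 0.27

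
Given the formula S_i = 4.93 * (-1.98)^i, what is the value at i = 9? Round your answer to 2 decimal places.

S_9 = 4.93 * (-1.98)^9 ≈ 4.93 * -467.7208 ≈ -2305.86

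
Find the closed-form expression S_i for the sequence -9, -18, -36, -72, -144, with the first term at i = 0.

Check ratios: -18 / -9 = 2.0
Common ratio r = 2.
First term a = -9.
Formula: S_i = -9 * 2^i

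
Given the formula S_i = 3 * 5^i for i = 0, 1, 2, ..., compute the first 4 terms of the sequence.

This is a geometric sequence.
i=0: S_0 = 3 * 5^0 = 3
i=1: S_1 = 3 * 5^1 = 15
i=2: S_2 = 3 * 5^2 = 75
i=3: S_3 = 3 * 5^3 = 375
The first 4 terms are: [3, 15, 75, 375]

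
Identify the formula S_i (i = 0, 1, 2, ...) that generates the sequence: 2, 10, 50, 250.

Check ratios: 10 / 2 = 5.0
Common ratio r = 5.
First term a = 2.
Formula: S_i = 2 * 5^i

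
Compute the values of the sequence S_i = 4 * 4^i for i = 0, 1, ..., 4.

This is a geometric sequence.
i=0: S_0 = 4 * 4^0 = 4
i=1: S_1 = 4 * 4^1 = 16
i=2: S_2 = 4 * 4^2 = 64
i=3: S_3 = 4 * 4^3 = 256
i=4: S_4 = 4 * 4^4 = 1024
The first 5 terms are: [4, 16, 64, 256, 1024]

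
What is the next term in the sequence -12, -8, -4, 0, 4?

Differences: -8 - -12 = 4
This is an arithmetic sequence with common difference d = 4.
Next term = 4 + 4 = 8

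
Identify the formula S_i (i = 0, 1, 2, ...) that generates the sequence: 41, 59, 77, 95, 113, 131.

Check differences: 59 - 41 = 18
77 - 59 = 18
Common difference d = 18.
First term a = 41.
Formula: S_i = 41 + 18*i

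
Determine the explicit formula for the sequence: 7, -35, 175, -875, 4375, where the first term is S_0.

Check ratios: -35 / 7 = -5.0
Common ratio r = -5.
First term a = 7.
Formula: S_i = 7 * (-5)^i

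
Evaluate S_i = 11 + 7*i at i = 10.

S_10 = 11 + 7*10 = 11 + 70 = 81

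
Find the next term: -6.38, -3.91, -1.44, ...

Differences: -3.91 - -6.38 = 2.47
This is an arithmetic sequence with common difference d = 2.47.
Next term = -1.44 + 2.47 = 1.03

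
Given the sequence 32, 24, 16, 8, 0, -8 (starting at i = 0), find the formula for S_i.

Check differences: 24 - 32 = -8
16 - 24 = -8
Common difference d = -8.
First term a = 32.
Formula: S_i = 32 - 8*i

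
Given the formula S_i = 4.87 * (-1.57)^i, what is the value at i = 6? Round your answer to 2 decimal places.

S_6 = 4.87 * (-1.57)^6 ≈ 4.87 * 14.9761 ≈ 72.93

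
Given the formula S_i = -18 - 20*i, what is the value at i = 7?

S_7 = -18 + -20*7 = -18 + -140 = -158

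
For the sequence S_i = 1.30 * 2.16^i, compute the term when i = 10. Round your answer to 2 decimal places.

S_10 = 1.3 * 2.16^10 ≈ 1.3 * 2210.7392 ≈ 2873.96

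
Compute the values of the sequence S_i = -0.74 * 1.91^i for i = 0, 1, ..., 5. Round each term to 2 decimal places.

This is a geometric sequence.
i=0: S_0 = -0.74 * 1.91^0 = -0.74
i=1: S_1 = -0.74 * 1.91^1 ≈ -1.41
i=2: S_2 = -0.74 * 1.91^2 ≈ -2.7
i=3: S_3 = -0.74 * 1.91^3 ≈ -5.16
i=4: S_4 = -0.74 * 1.91^4 ≈ -9.85
i=5: S_5 = -0.74 * 1.91^5 ≈ -18.81
The first 6 terms are: [-0.74, -1.41, -2.7, -5.16, -9.85, -18.81]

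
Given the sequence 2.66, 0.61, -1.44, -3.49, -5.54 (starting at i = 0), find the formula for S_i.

Check differences: 0.61 - 2.66 = -2.05
-1.44 - 0.61 = -2.05
Common difference d = -2.05.
First term a = 2.66.
Formula: S_i = 2.66 - 2.05*i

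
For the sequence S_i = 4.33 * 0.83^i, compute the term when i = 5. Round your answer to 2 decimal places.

S_5 = 4.33 * 0.83^5 ≈ 4.33 * 0.3939 ≈ 1.71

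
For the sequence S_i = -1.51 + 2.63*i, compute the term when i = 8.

S_8 = -1.51 + 2.63*8 = -1.51 + 21.04 = 19.53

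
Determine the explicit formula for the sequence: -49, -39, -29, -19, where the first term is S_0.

Check differences: -39 - -49 = 10
-29 - -39 = 10
Common difference d = 10.
First term a = -49.
Formula: S_i = -49 + 10*i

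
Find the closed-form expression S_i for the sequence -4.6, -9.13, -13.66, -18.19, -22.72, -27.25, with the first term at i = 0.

Check differences: -9.13 - -4.6 = -4.53
-13.66 - -9.13 = -4.53
Common difference d = -4.53.
First term a = -4.6.
Formula: S_i = -4.60 - 4.53*i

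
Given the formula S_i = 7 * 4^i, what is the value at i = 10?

S_10 = 7 * 4^10 = 7 * 1048576 = 7340032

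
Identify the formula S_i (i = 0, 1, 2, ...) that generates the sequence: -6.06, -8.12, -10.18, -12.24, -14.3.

Check differences: -8.12 - -6.06 = -2.06
-10.18 - -8.12 = -2.06
Common difference d = -2.06.
First term a = -6.06.
Formula: S_i = -6.06 - 2.06*i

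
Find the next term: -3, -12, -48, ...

Ratios: -12 / -3 = 4.0
This is a geometric sequence with common ratio r = 4.
Next term = -48 * 4 = -192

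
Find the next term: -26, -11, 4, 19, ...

Differences: -11 - -26 = 15
This is an arithmetic sequence with common difference d = 15.
Next term = 19 + 15 = 34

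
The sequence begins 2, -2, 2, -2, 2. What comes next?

Ratios: -2 / 2 = -1.0
This is a geometric sequence with common ratio r = -1.
Next term = 2 * -1 = -2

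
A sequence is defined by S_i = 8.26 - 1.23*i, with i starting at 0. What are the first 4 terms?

This is an arithmetic sequence.
i=0: S_0 = 8.26 + -1.23*0 = 8.26
i=1: S_1 = 8.26 + -1.23*1 = 7.03
i=2: S_2 = 8.26 + -1.23*2 = 5.8
i=3: S_3 = 8.26 + -1.23*3 = 4.57
The first 4 terms are: [8.26, 7.03, 5.8, 4.57]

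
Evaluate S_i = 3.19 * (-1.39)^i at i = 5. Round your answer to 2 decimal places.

S_5 = 3.19 * (-1.39)^5 ≈ 3.19 * -5.1889 ≈ -16.55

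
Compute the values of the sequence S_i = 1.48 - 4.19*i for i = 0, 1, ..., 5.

This is an arithmetic sequence.
i=0: S_0 = 1.48 + -4.19*0 = 1.48
i=1: S_1 = 1.48 + -4.19*1 = -2.71
i=2: S_2 = 1.48 + -4.19*2 = -6.9
i=3: S_3 = 1.48 + -4.19*3 = -11.09
i=4: S_4 = 1.48 + -4.19*4 = -15.28
i=5: S_5 = 1.48 + -4.19*5 = -19.47
The first 6 terms are: [1.48, -2.71, -6.9, -11.09, -15.28, -19.47]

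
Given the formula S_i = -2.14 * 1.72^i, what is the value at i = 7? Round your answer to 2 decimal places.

S_7 = -2.14 * 1.72^7 ≈ -2.14 * 44.5348 ≈ -95.3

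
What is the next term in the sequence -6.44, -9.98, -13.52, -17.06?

Differences: -9.98 - -6.44 = -3.54
This is an arithmetic sequence with common difference d = -3.54.
Next term = -17.06 + -3.54 = -20.6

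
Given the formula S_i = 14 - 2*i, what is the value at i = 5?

S_5 = 14 + -2*5 = 14 + -10 = 4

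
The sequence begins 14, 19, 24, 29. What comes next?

Differences: 19 - 14 = 5
This is an arithmetic sequence with common difference d = 5.
Next term = 29 + 5 = 34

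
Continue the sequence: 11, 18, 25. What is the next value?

Differences: 18 - 11 = 7
This is an arithmetic sequence with common difference d = 7.
Next term = 25 + 7 = 32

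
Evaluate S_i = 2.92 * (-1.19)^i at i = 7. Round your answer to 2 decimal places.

S_7 = 2.92 * (-1.19)^7 ≈ 2.92 * -3.3793 ≈ -9.87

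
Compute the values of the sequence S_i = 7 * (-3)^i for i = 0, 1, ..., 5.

This is a geometric sequence.
i=0: S_0 = 7 * (-3)^0 = 7
i=1: S_1 = 7 * (-3)^1 = -21
i=2: S_2 = 7 * (-3)^2 = 63
i=3: S_3 = 7 * (-3)^3 = -189
i=4: S_4 = 7 * (-3)^4 = 567
i=5: S_5 = 7 * (-3)^5 = -1701
The first 6 terms are: [7, -21, 63, -189, 567, -1701]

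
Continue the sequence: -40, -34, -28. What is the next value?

Differences: -34 - -40 = 6
This is an arithmetic sequence with common difference d = 6.
Next term = -28 + 6 = -22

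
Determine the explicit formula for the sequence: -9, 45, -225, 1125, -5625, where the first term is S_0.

Check ratios: 45 / -9 = -5.0
Common ratio r = -5.
First term a = -9.
Formula: S_i = -9 * (-5)^i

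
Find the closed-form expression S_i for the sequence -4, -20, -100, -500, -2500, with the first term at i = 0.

Check ratios: -20 / -4 = 5.0
Common ratio r = 5.
First term a = -4.
Formula: S_i = -4 * 5^i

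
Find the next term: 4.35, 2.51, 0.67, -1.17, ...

Differences: 2.51 - 4.35 = -1.84
This is an arithmetic sequence with common difference d = -1.84.
Next term = -1.17 + -1.84 = -3.01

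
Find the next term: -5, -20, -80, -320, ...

Ratios: -20 / -5 = 4.0
This is a geometric sequence with common ratio r = 4.
Next term = -320 * 4 = -1280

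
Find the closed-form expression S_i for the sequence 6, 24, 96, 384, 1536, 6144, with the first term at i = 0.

Check ratios: 24 / 6 = 4.0
Common ratio r = 4.
First term a = 6.
Formula: S_i = 6 * 4^i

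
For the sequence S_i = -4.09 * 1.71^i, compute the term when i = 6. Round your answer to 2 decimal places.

S_6 = -4.09 * 1.71^6 ≈ -4.09 * 25.0021 ≈ -102.26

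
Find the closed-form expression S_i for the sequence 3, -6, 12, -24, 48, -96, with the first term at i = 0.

Check ratios: -6 / 3 = -2.0
Common ratio r = -2.
First term a = 3.
Formula: S_i = 3 * (-2)^i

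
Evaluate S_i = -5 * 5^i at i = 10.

S_10 = -5 * 5^10 = -5 * 9765625 = -48828125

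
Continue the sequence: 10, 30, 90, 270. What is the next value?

Ratios: 30 / 10 = 3.0
This is a geometric sequence with common ratio r = 3.
Next term = 270 * 3 = 810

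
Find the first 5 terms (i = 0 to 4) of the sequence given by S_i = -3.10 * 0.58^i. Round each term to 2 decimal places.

This is a geometric sequence.
i=0: S_0 = -3.1 * 0.58^0 = -3.1
i=1: S_1 = -3.1 * 0.58^1 ≈ -1.8
i=2: S_2 = -3.1 * 0.58^2 ≈ -1.04
i=3: S_3 = -3.1 * 0.58^3 ≈ -0.6
i=4: S_4 = -3.1 * 0.58^4 ≈ -0.35
The first 5 terms are: [-3.1, -1.8, -1.04, -0.6, -0.35]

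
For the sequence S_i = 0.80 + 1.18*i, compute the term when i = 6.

S_6 = 0.8 + 1.18*6 = 0.8 + 7.08 = 7.88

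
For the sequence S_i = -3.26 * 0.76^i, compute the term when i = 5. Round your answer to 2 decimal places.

S_5 = -3.26 * 0.76^5 ≈ -3.26 * 0.2536 ≈ -0.83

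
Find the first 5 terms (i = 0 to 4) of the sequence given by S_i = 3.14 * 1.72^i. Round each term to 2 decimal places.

This is a geometric sequence.
i=0: S_0 = 3.14 * 1.72^0 = 3.14
i=1: S_1 = 3.14 * 1.72^1 ≈ 5.4
i=2: S_2 = 3.14 * 1.72^2 ≈ 9.29
i=3: S_3 = 3.14 * 1.72^3 ≈ 15.98
i=4: S_4 = 3.14 * 1.72^4 ≈ 27.48
The first 5 terms are: [3.14, 5.4, 9.29, 15.98, 27.48]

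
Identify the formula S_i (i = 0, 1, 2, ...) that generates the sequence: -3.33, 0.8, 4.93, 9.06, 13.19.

Check differences: 0.8 - -3.33 = 4.13
4.93 - 0.8 = 4.13
Common difference d = 4.13.
First term a = -3.33.
Formula: S_i = -3.33 + 4.13*i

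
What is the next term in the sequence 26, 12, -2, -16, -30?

Differences: 12 - 26 = -14
This is an arithmetic sequence with common difference d = -14.
Next term = -30 + -14 = -44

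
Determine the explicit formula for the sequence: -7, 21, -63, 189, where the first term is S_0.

Check ratios: 21 / -7 = -3.0
Common ratio r = -3.
First term a = -7.
Formula: S_i = -7 * (-3)^i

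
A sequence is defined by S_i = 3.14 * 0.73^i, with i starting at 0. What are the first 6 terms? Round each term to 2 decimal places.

This is a geometric sequence.
i=0: S_0 = 3.14 * 0.73^0 = 3.14
i=1: S_1 = 3.14 * 0.73^1 ≈ 2.29
i=2: S_2 = 3.14 * 0.73^2 ≈ 1.67
i=3: S_3 = 3.14 * 0.73^3 ≈ 1.22
i=4: S_4 = 3.14 * 0.73^4 ≈ 0.89
i=5: S_5 = 3.14 * 0.73^5 ≈ 0.65
The first 6 terms are: [3.14, 2.29, 1.67, 1.22, 0.89, 0.65]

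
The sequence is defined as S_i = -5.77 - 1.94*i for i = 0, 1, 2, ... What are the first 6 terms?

This is an arithmetic sequence.
i=0: S_0 = -5.77 + -1.94*0 = -5.77
i=1: S_1 = -5.77 + -1.94*1 = -7.71
i=2: S_2 = -5.77 + -1.94*2 = -9.65
i=3: S_3 = -5.77 + -1.94*3 = -11.59
i=4: S_4 = -5.77 + -1.94*4 = -13.53
i=5: S_5 = -5.77 + -1.94*5 = -15.47
The first 6 terms are: [-5.77, -7.71, -9.65, -11.59, -13.53, -15.47]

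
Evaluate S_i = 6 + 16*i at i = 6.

S_6 = 6 + 16*6 = 6 + 96 = 102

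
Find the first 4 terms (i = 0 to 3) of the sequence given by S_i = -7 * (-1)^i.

This is a geometric sequence.
i=0: S_0 = -7 * (-1)^0 = -7
i=1: S_1 = -7 * (-1)^1 = 7
i=2: S_2 = -7 * (-1)^2 = -7
i=3: S_3 = -7 * (-1)^3 = 7
The first 4 terms are: [-7, 7, -7, 7]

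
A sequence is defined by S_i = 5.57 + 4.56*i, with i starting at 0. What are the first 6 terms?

This is an arithmetic sequence.
i=0: S_0 = 5.57 + 4.56*0 = 5.57
i=1: S_1 = 5.57 + 4.56*1 = 10.13
i=2: S_2 = 5.57 + 4.56*2 = 14.69
i=3: S_3 = 5.57 + 4.56*3 = 19.25
i=4: S_4 = 5.57 + 4.56*4 = 23.81
i=5: S_5 = 5.57 + 4.56*5 = 28.37
The first 6 terms are: [5.57, 10.13, 14.69, 19.25, 23.81, 28.37]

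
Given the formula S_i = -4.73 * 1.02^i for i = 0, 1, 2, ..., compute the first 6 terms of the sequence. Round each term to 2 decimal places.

This is a geometric sequence.
i=0: S_0 = -4.73 * 1.02^0 = -4.73
i=1: S_1 = -4.73 * 1.02^1 ≈ -4.82
i=2: S_2 = -4.73 * 1.02^2 ≈ -4.92
i=3: S_3 = -4.73 * 1.02^3 ≈ -5.02
i=4: S_4 = -4.73 * 1.02^4 ≈ -5.12
i=5: S_5 = -4.73 * 1.02^5 ≈ -5.22
The first 6 terms are: [-4.73, -4.82, -4.92, -5.02, -5.12, -5.22]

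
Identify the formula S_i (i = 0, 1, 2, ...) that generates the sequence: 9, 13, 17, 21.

Check differences: 13 - 9 = 4
17 - 13 = 4
Common difference d = 4.
First term a = 9.
Formula: S_i = 9 + 4*i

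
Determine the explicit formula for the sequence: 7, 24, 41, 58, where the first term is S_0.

Check differences: 24 - 7 = 17
41 - 24 = 17
Common difference d = 17.
First term a = 7.
Formula: S_i = 7 + 17*i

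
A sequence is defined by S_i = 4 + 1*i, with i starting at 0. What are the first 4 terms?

This is an arithmetic sequence.
i=0: S_0 = 4 + 1*0 = 4
i=1: S_1 = 4 + 1*1 = 5
i=2: S_2 = 4 + 1*2 = 6
i=3: S_3 = 4 + 1*3 = 7
The first 4 terms are: [4, 5, 6, 7]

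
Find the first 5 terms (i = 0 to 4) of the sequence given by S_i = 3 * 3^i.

This is a geometric sequence.
i=0: S_0 = 3 * 3^0 = 3
i=1: S_1 = 3 * 3^1 = 9
i=2: S_2 = 3 * 3^2 = 27
i=3: S_3 = 3 * 3^3 = 81
i=4: S_4 = 3 * 3^4 = 243
The first 5 terms are: [3, 9, 27, 81, 243]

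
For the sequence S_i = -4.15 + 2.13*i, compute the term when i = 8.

S_8 = -4.15 + 2.13*8 = -4.15 + 17.04 = 12.89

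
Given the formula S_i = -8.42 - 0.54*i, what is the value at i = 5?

S_5 = -8.42 + -0.54*5 = -8.42 + -2.7 = -11.12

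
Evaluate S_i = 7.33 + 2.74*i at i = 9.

S_9 = 7.33 + 2.74*9 = 7.33 + 24.66 = 31.99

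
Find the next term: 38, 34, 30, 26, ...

Differences: 34 - 38 = -4
This is an arithmetic sequence with common difference d = -4.
Next term = 26 + -4 = 22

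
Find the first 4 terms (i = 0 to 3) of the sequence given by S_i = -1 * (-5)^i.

This is a geometric sequence.
i=0: S_0 = -1 * (-5)^0 = -1
i=1: S_1 = -1 * (-5)^1 = 5
i=2: S_2 = -1 * (-5)^2 = -25
i=3: S_3 = -1 * (-5)^3 = 125
The first 4 terms are: [-1, 5, -25, 125]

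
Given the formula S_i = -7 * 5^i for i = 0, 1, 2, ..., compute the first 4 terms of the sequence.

This is a geometric sequence.
i=0: S_0 = -7 * 5^0 = -7
i=1: S_1 = -7 * 5^1 = -35
i=2: S_2 = -7 * 5^2 = -175
i=3: S_3 = -7 * 5^3 = -875
The first 4 terms are: [-7, -35, -175, -875]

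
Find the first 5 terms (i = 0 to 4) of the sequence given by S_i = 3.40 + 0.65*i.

This is an arithmetic sequence.
i=0: S_0 = 3.4 + 0.65*0 = 3.4
i=1: S_1 = 3.4 + 0.65*1 = 4.05
i=2: S_2 = 3.4 + 0.65*2 = 4.7
i=3: S_3 = 3.4 + 0.65*3 = 5.35
i=4: S_4 = 3.4 + 0.65*4 = 6.0
The first 5 terms are: [3.4, 4.05, 4.7, 5.35, 6.0]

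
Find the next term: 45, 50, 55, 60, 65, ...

Differences: 50 - 45 = 5
This is an arithmetic sequence with common difference d = 5.
Next term = 65 + 5 = 70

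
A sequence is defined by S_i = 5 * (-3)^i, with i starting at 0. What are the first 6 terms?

This is a geometric sequence.
i=0: S_0 = 5 * (-3)^0 = 5
i=1: S_1 = 5 * (-3)^1 = -15
i=2: S_2 = 5 * (-3)^2 = 45
i=3: S_3 = 5 * (-3)^3 = -135
i=4: S_4 = 5 * (-3)^4 = 405
i=5: S_5 = 5 * (-3)^5 = -1215
The first 6 terms are: [5, -15, 45, -135, 405, -1215]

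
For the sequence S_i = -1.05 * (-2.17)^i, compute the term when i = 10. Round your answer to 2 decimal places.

S_10 = -1.05 * (-2.17)^10 ≈ -1.05 * 2315.247 ≈ -2431.01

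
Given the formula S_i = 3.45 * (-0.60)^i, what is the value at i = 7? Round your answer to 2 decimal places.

S_7 = 3.45 * (-0.6)^7 ≈ 3.45 * -0.028 ≈ -0.1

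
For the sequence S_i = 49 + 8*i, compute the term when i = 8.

S_8 = 49 + 8*8 = 49 + 64 = 113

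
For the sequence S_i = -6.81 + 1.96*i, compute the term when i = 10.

S_10 = -6.81 + 1.96*10 = -6.81 + 19.6 = 12.79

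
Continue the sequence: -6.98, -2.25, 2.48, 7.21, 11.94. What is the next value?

Differences: -2.25 - -6.98 = 4.73
This is an arithmetic sequence with common difference d = 4.73.
Next term = 11.94 + 4.73 = 16.67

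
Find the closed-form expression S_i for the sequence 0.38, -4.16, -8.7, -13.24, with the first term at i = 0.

Check differences: -4.16 - 0.38 = -4.54
-8.7 - -4.16 = -4.54
Common difference d = -4.54.
First term a = 0.38.
Formula: S_i = 0.38 - 4.54*i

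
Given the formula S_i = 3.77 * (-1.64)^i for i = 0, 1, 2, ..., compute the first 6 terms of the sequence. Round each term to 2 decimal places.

This is a geometric sequence.
i=0: S_0 = 3.77 * (-1.64)^0 = 3.77
i=1: S_1 = 3.77 * (-1.64)^1 ≈ -6.18
i=2: S_2 = 3.77 * (-1.64)^2 ≈ 10.14
i=3: S_3 = 3.77 * (-1.64)^3 ≈ -16.63
i=4: S_4 = 3.77 * (-1.64)^4 ≈ 27.27
i=5: S_5 = 3.77 * (-1.64)^5 ≈ -44.73
The first 6 terms are: [3.77, -6.18, 10.14, -16.63, 27.27, -44.73]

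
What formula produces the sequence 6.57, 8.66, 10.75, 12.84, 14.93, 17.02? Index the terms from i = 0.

Check differences: 8.66 - 6.57 = 2.09
10.75 - 8.66 = 2.09
Common difference d = 2.09.
First term a = 6.57.
Formula: S_i = 6.57 + 2.09*i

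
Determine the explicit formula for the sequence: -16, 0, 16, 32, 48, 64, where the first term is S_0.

Check differences: 0 - -16 = 16
16 - 0 = 16
Common difference d = 16.
First term a = -16.
Formula: S_i = -16 + 16*i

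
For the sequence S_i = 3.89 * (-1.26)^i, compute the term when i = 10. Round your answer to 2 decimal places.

S_10 = 3.89 * (-1.26)^10 ≈ 3.89 * 10.0857 ≈ 39.23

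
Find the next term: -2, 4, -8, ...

Ratios: 4 / -2 = -2.0
This is a geometric sequence with common ratio r = -2.
Next term = -8 * -2 = 16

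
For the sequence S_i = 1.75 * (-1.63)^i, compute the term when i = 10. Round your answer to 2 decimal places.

S_10 = 1.75 * (-1.63)^10 ≈ 1.75 * 132.3964 ≈ 231.69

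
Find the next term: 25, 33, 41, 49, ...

Differences: 33 - 25 = 8
This is an arithmetic sequence with common difference d = 8.
Next term = 49 + 8 = 57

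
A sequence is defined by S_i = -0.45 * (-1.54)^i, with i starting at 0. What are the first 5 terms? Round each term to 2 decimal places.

This is a geometric sequence.
i=0: S_0 = -0.45 * (-1.54)^0 = -0.45
i=1: S_1 = -0.45 * (-1.54)^1 ≈ 0.69
i=2: S_2 = -0.45 * (-1.54)^2 ≈ -1.07
i=3: S_3 = -0.45 * (-1.54)^3 ≈ 1.64
i=4: S_4 = -0.45 * (-1.54)^4 ≈ -2.53
The first 5 terms are: [-0.45, 0.69, -1.07, 1.64, -2.53]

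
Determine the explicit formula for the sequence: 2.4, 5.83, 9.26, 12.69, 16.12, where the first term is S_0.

Check differences: 5.83 - 2.4 = 3.43
9.26 - 5.83 = 3.43
Common difference d = 3.43.
First term a = 2.4.
Formula: S_i = 2.40 + 3.43*i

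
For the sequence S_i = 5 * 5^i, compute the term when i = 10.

S_10 = 5 * 5^10 = 5 * 9765625 = 48828125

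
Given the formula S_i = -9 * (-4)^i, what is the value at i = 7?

S_7 = -9 * (-4)^7 = -9 * -16384 = 147456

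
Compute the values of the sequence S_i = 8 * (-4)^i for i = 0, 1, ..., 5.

This is a geometric sequence.
i=0: S_0 = 8 * (-4)^0 = 8
i=1: S_1 = 8 * (-4)^1 = -32
i=2: S_2 = 8 * (-4)^2 = 128
i=3: S_3 = 8 * (-4)^3 = -512
i=4: S_4 = 8 * (-4)^4 = 2048
i=5: S_5 = 8 * (-4)^5 = -8192
The first 6 terms are: [8, -32, 128, -512, 2048, -8192]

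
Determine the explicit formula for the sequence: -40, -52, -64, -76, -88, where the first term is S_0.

Check differences: -52 - -40 = -12
-64 - -52 = -12
Common difference d = -12.
First term a = -40.
Formula: S_i = -40 - 12*i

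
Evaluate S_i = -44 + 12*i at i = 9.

S_9 = -44 + 12*9 = -44 + 108 = 64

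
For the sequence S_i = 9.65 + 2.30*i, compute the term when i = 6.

S_6 = 9.65 + 2.3*6 = 9.65 + 13.8 = 23.45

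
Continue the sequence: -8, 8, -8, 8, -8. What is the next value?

Ratios: 8 / -8 = -1.0
This is a geometric sequence with common ratio r = -1.
Next term = -8 * -1 = 8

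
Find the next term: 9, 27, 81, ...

Ratios: 27 / 9 = 3.0
This is a geometric sequence with common ratio r = 3.
Next term = 81 * 3 = 243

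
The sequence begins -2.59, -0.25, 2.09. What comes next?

Differences: -0.25 - -2.59 = 2.34
This is an arithmetic sequence with common difference d = 2.34.
Next term = 2.09 + 2.34 = 4.43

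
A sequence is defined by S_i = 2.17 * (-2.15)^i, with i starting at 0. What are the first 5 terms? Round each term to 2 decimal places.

This is a geometric sequence.
i=0: S_0 = 2.17 * (-2.15)^0 = 2.17
i=1: S_1 = 2.17 * (-2.15)^1 ≈ -4.67
i=2: S_2 = 2.17 * (-2.15)^2 ≈ 10.03
i=3: S_3 = 2.17 * (-2.15)^3 ≈ -21.57
i=4: S_4 = 2.17 * (-2.15)^4 ≈ 46.37
The first 5 terms are: [2.17, -4.67, 10.03, -21.57, 46.37]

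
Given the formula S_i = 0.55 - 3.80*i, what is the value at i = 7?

S_7 = 0.55 + -3.8*7 = 0.55 + -26.6 = -26.05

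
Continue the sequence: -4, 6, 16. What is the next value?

Differences: 6 - -4 = 10
This is an arithmetic sequence with common difference d = 10.
Next term = 16 + 10 = 26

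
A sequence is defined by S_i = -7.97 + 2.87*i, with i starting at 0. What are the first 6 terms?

This is an arithmetic sequence.
i=0: S_0 = -7.97 + 2.87*0 = -7.97
i=1: S_1 = -7.97 + 2.87*1 = -5.1
i=2: S_2 = -7.97 + 2.87*2 = -2.23
i=3: S_3 = -7.97 + 2.87*3 = 0.64
i=4: S_4 = -7.97 + 2.87*4 = 3.51
i=5: S_5 = -7.97 + 2.87*5 = 6.38
The first 6 terms are: [-7.97, -5.1, -2.23, 0.64, 3.51, 6.38]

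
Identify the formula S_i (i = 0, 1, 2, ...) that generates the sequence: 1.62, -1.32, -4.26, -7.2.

Check differences: -1.32 - 1.62 = -2.94
-4.26 - -1.32 = -2.94
Common difference d = -2.94.
First term a = 1.62.
Formula: S_i = 1.62 - 2.94*i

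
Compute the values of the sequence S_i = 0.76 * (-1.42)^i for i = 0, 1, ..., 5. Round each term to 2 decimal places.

This is a geometric sequence.
i=0: S_0 = 0.76 * (-1.42)^0 = 0.76
i=1: S_1 = 0.76 * (-1.42)^1 ≈ -1.08
i=2: S_2 = 0.76 * (-1.42)^2 ≈ 1.53
i=3: S_3 = 0.76 * (-1.42)^3 ≈ -2.18
i=4: S_4 = 0.76 * (-1.42)^4 ≈ 3.09
i=5: S_5 = 0.76 * (-1.42)^5 ≈ -4.39
The first 6 terms are: [0.76, -1.08, 1.53, -2.18, 3.09, -4.39]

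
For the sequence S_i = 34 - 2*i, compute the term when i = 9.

S_9 = 34 + -2*9 = 34 + -18 = 16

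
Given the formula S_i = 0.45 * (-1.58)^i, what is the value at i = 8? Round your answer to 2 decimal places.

S_8 = 0.45 * (-1.58)^8 ≈ 0.45 * 38.838 ≈ 17.48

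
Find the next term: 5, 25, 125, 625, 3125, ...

Ratios: 25 / 5 = 5.0
This is a geometric sequence with common ratio r = 5.
Next term = 3125 * 5 = 15625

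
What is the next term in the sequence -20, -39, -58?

Differences: -39 - -20 = -19
This is an arithmetic sequence with common difference d = -19.
Next term = -58 + -19 = -77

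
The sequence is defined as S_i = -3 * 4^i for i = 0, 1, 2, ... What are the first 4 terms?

This is a geometric sequence.
i=0: S_0 = -3 * 4^0 = -3
i=1: S_1 = -3 * 4^1 = -12
i=2: S_2 = -3 * 4^2 = -48
i=3: S_3 = -3 * 4^3 = -192
The first 4 terms are: [-3, -12, -48, -192]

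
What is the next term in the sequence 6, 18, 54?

Ratios: 18 / 6 = 3.0
This is a geometric sequence with common ratio r = 3.
Next term = 54 * 3 = 162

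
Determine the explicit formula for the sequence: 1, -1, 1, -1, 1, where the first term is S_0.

Check ratios: -1 / 1 = -1.0
Common ratio r = -1.
First term a = 1.
Formula: S_i = 1 * (-1)^i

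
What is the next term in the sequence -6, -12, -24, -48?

Ratios: -12 / -6 = 2.0
This is a geometric sequence with common ratio r = 2.
Next term = -48 * 2 = -96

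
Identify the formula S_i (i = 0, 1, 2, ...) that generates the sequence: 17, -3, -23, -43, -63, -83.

Check differences: -3 - 17 = -20
-23 - -3 = -20
Common difference d = -20.
First term a = 17.
Formula: S_i = 17 - 20*i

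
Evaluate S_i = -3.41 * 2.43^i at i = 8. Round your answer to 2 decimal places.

S_8 = -3.41 * 2.43^8 ≈ -3.41 * 1215.7665 ≈ -4145.76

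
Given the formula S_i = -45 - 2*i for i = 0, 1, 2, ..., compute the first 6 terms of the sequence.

This is an arithmetic sequence.
i=0: S_0 = -45 + -2*0 = -45
i=1: S_1 = -45 + -2*1 = -47
i=2: S_2 = -45 + -2*2 = -49
i=3: S_3 = -45 + -2*3 = -51
i=4: S_4 = -45 + -2*4 = -53
i=5: S_5 = -45 + -2*5 = -55
The first 6 terms are: [-45, -47, -49, -51, -53, -55]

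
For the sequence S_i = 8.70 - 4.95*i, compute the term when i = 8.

S_8 = 8.7 + -4.95*8 = 8.7 + -39.6 = -30.9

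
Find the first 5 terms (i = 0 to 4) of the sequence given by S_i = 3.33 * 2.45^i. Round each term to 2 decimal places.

This is a geometric sequence.
i=0: S_0 = 3.33 * 2.45^0 = 3.33
i=1: S_1 = 3.33 * 2.45^1 ≈ 8.16
i=2: S_2 = 3.33 * 2.45^2 ≈ 19.99
i=3: S_3 = 3.33 * 2.45^3 ≈ 48.97
i=4: S_4 = 3.33 * 2.45^4 ≈ 119.98
The first 5 terms are: [3.33, 8.16, 19.99, 48.97, 119.98]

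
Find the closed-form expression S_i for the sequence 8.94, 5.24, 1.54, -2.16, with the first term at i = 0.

Check differences: 5.24 - 8.94 = -3.7
1.54 - 5.24 = -3.7
Common difference d = -3.7.
First term a = 8.94.
Formula: S_i = 8.94 - 3.70*i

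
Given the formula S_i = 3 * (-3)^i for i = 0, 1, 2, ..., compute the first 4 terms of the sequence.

This is a geometric sequence.
i=0: S_0 = 3 * (-3)^0 = 3
i=1: S_1 = 3 * (-3)^1 = -9
i=2: S_2 = 3 * (-3)^2 = 27
i=3: S_3 = 3 * (-3)^3 = -81
The first 4 terms are: [3, -9, 27, -81]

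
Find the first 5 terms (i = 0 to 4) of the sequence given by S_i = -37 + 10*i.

This is an arithmetic sequence.
i=0: S_0 = -37 + 10*0 = -37
i=1: S_1 = -37 + 10*1 = -27
i=2: S_2 = -37 + 10*2 = -17
i=3: S_3 = -37 + 10*3 = -7
i=4: S_4 = -37 + 10*4 = 3
The first 5 terms are: [-37, -27, -17, -7, 3]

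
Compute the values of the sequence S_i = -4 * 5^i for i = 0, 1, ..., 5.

This is a geometric sequence.
i=0: S_0 = -4 * 5^0 = -4
i=1: S_1 = -4 * 5^1 = -20
i=2: S_2 = -4 * 5^2 = -100
i=3: S_3 = -4 * 5^3 = -500
i=4: S_4 = -4 * 5^4 = -2500
i=5: S_5 = -4 * 5^5 = -12500
The first 6 terms are: [-4, -20, -100, -500, -2500, -12500]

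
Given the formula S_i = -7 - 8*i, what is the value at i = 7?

S_7 = -7 + -8*7 = -7 + -56 = -63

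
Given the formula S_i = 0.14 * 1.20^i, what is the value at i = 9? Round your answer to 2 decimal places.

S_9 = 0.14 * 1.2^9 ≈ 0.14 * 5.1598 ≈ 0.72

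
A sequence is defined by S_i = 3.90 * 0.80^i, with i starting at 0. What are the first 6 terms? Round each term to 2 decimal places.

This is a geometric sequence.
i=0: S_0 = 3.9 * 0.8^0 = 3.9
i=1: S_1 = 3.9 * 0.8^1 = 3.12
i=2: S_2 = 3.9 * 0.8^2 ≈ 2.5
i=3: S_3 = 3.9 * 0.8^3 ≈ 2.0
i=4: S_4 = 3.9 * 0.8^4 ≈ 1.6
i=5: S_5 = 3.9 * 0.8^5 ≈ 1.28
The first 6 terms are: [3.9, 3.12, 2.5, 2.0, 1.6, 1.28]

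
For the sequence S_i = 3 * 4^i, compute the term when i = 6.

S_6 = 3 * 4^6 = 3 * 4096 = 12288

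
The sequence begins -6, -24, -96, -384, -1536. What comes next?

Ratios: -24 / -6 = 4.0
This is a geometric sequence with common ratio r = 4.
Next term = -1536 * 4 = -6144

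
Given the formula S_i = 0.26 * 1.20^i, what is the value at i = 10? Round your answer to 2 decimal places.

S_10 = 0.26 * 1.2^10 ≈ 0.26 * 6.1917 ≈ 1.61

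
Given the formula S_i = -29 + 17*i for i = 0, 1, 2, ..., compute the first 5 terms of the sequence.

This is an arithmetic sequence.
i=0: S_0 = -29 + 17*0 = -29
i=1: S_1 = -29 + 17*1 = -12
i=2: S_2 = -29 + 17*2 = 5
i=3: S_3 = -29 + 17*3 = 22
i=4: S_4 = -29 + 17*4 = 39
The first 5 terms are: [-29, -12, 5, 22, 39]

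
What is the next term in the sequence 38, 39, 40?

Differences: 39 - 38 = 1
This is an arithmetic sequence with common difference d = 1.
Next term = 40 + 1 = 41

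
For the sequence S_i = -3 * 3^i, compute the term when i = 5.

S_5 = -3 * 3^5 = -3 * 243 = -729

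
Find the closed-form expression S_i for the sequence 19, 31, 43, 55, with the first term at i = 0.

Check differences: 31 - 19 = 12
43 - 31 = 12
Common difference d = 12.
First term a = 19.
Formula: S_i = 19 + 12*i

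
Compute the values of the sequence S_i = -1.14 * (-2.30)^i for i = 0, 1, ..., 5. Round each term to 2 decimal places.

This is a geometric sequence.
i=0: S_0 = -1.14 * (-2.3)^0 = -1.14
i=1: S_1 = -1.14 * (-2.3)^1 ≈ 2.62
i=2: S_2 = -1.14 * (-2.3)^2 ≈ -6.03
i=3: S_3 = -1.14 * (-2.3)^3 ≈ 13.87
i=4: S_4 = -1.14 * (-2.3)^4 ≈ -31.9
i=5: S_5 = -1.14 * (-2.3)^5 ≈ 73.37
The first 6 terms are: [-1.14, 2.62, -6.03, 13.87, -31.9, 73.37]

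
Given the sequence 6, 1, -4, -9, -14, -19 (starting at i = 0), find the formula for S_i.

Check differences: 1 - 6 = -5
-4 - 1 = -5
Common difference d = -5.
First term a = 6.
Formula: S_i = 6 - 5*i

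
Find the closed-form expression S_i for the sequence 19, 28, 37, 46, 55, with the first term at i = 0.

Check differences: 28 - 19 = 9
37 - 28 = 9
Common difference d = 9.
First term a = 19.
Formula: S_i = 19 + 9*i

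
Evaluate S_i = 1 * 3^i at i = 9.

S_9 = 1 * 3^9 = 1 * 19683 = 19683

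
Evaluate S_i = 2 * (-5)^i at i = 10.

S_10 = 2 * (-5)^10 = 2 * 9765625 = 19531250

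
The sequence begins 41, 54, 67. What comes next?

Differences: 54 - 41 = 13
This is an arithmetic sequence with common difference d = 13.
Next term = 67 + 13 = 80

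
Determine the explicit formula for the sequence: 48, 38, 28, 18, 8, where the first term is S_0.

Check differences: 38 - 48 = -10
28 - 38 = -10
Common difference d = -10.
First term a = 48.
Formula: S_i = 48 - 10*i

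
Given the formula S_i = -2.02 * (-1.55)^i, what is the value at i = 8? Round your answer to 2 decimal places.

S_8 = -2.02 * (-1.55)^8 ≈ -2.02 * 33.3161 ≈ -67.3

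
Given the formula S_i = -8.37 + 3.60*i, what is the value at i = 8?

S_8 = -8.37 + 3.6*8 = -8.37 + 28.8 = 20.43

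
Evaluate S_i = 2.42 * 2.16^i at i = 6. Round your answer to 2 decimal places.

S_6 = 2.42 * 2.16^6 ≈ 2.42 * 101.56 ≈ 245.78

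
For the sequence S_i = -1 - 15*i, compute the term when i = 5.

S_5 = -1 + -15*5 = -1 + -75 = -76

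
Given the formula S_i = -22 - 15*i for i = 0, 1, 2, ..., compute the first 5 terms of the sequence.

This is an arithmetic sequence.
i=0: S_0 = -22 + -15*0 = -22
i=1: S_1 = -22 + -15*1 = -37
i=2: S_2 = -22 + -15*2 = -52
i=3: S_3 = -22 + -15*3 = -67
i=4: S_4 = -22 + -15*4 = -82
The first 5 terms are: [-22, -37, -52, -67, -82]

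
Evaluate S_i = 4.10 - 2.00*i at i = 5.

S_5 = 4.1 + -2.0*5 = 4.1 + -10.0 = -5.9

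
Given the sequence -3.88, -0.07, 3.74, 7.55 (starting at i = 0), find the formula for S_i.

Check differences: -0.07 - -3.88 = 3.81
3.74 - -0.07 = 3.81
Common difference d = 3.81.
First term a = -3.88.
Formula: S_i = -3.88 + 3.81*i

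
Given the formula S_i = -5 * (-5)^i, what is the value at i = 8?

S_8 = -5 * (-5)^8 = -5 * 390625 = -1953125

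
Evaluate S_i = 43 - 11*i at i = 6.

S_6 = 43 + -11*6 = 43 + -66 = -23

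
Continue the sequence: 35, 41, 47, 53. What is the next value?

Differences: 41 - 35 = 6
This is an arithmetic sequence with common difference d = 6.
Next term = 53 + 6 = 59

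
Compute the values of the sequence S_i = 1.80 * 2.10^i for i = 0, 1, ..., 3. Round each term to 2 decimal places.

This is a geometric sequence.
i=0: S_0 = 1.8 * 2.1^0 = 1.8
i=1: S_1 = 1.8 * 2.1^1 = 3.78
i=2: S_2 = 1.8 * 2.1^2 ≈ 7.94
i=3: S_3 = 1.8 * 2.1^3 ≈ 16.67
The first 4 terms are: [1.8, 3.78, 7.94, 16.67]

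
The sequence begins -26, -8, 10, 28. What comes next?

Differences: -8 - -26 = 18
This is an arithmetic sequence with common difference d = 18.
Next term = 28 + 18 = 46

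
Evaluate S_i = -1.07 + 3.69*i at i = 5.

S_5 = -1.07 + 3.69*5 = -1.07 + 18.45 = 17.38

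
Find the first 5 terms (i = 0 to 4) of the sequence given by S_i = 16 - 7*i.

This is an arithmetic sequence.
i=0: S_0 = 16 + -7*0 = 16
i=1: S_1 = 16 + -7*1 = 9
i=2: S_2 = 16 + -7*2 = 2
i=3: S_3 = 16 + -7*3 = -5
i=4: S_4 = 16 + -7*4 = -12
The first 5 terms are: [16, 9, 2, -5, -12]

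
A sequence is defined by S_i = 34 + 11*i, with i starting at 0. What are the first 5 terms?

This is an arithmetic sequence.
i=0: S_0 = 34 + 11*0 = 34
i=1: S_1 = 34 + 11*1 = 45
i=2: S_2 = 34 + 11*2 = 56
i=3: S_3 = 34 + 11*3 = 67
i=4: S_4 = 34 + 11*4 = 78
The first 5 terms are: [34, 45, 56, 67, 78]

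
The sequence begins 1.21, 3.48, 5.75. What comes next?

Differences: 3.48 - 1.21 = 2.27
This is an arithmetic sequence with common difference d = 2.27.
Next term = 5.75 + 2.27 = 8.02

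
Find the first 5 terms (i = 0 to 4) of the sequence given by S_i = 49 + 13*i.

This is an arithmetic sequence.
i=0: S_0 = 49 + 13*0 = 49
i=1: S_1 = 49 + 13*1 = 62
i=2: S_2 = 49 + 13*2 = 75
i=3: S_3 = 49 + 13*3 = 88
i=4: S_4 = 49 + 13*4 = 101
The first 5 terms are: [49, 62, 75, 88, 101]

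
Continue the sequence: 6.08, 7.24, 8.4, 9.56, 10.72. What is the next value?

Differences: 7.24 - 6.08 = 1.16
This is an arithmetic sequence with common difference d = 1.16.
Next term = 10.72 + 1.16 = 11.88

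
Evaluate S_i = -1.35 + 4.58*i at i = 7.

S_7 = -1.35 + 4.58*7 = -1.35 + 32.06 = 30.71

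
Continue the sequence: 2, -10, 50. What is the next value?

Ratios: -10 / 2 = -5.0
This is a geometric sequence with common ratio r = -5.
Next term = 50 * -5 = -250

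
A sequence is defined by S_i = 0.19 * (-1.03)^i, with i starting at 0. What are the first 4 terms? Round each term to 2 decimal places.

This is a geometric sequence.
i=0: S_0 = 0.19 * (-1.03)^0 = 0.19
i=1: S_1 = 0.19 * (-1.03)^1 ≈ -0.2
i=2: S_2 = 0.19 * (-1.03)^2 ≈ 0.2
i=3: S_3 = 0.19 * (-1.03)^3 ≈ -0.21
The first 4 terms are: [0.19, -0.2, 0.2, -0.21]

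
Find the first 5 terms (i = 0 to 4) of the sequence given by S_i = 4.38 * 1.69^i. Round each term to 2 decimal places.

This is a geometric sequence.
i=0: S_0 = 4.38 * 1.69^0 = 4.38
i=1: S_1 = 4.38 * 1.69^1 ≈ 7.4
i=2: S_2 = 4.38 * 1.69^2 ≈ 12.51
i=3: S_3 = 4.38 * 1.69^3 ≈ 21.14
i=4: S_4 = 4.38 * 1.69^4 ≈ 35.73
The first 5 terms are: [4.38, 7.4, 12.51, 21.14, 35.73]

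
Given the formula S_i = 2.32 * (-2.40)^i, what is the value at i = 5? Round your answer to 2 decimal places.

S_5 = 2.32 * (-2.4)^5 ≈ 2.32 * -79.6262 ≈ -184.73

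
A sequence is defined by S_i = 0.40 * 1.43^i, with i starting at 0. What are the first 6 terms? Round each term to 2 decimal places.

This is a geometric sequence.
i=0: S_0 = 0.4 * 1.43^0 = 0.4
i=1: S_1 = 0.4 * 1.43^1 ≈ 0.57
i=2: S_2 = 0.4 * 1.43^2 ≈ 0.82
i=3: S_3 = 0.4 * 1.43^3 ≈ 1.17
i=4: S_4 = 0.4 * 1.43^4 ≈ 1.67
i=5: S_5 = 0.4 * 1.43^5 ≈ 2.39
The first 6 terms are: [0.4, 0.57, 0.82, 1.17, 1.67, 2.39]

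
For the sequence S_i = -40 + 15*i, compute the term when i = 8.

S_8 = -40 + 15*8 = -40 + 120 = 80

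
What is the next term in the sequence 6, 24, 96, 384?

Ratios: 24 / 6 = 4.0
This is a geometric sequence with common ratio r = 4.
Next term = 384 * 4 = 1536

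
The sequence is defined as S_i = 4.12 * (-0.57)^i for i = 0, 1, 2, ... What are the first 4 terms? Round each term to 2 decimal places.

This is a geometric sequence.
i=0: S_0 = 4.12 * (-0.57)^0 = 4.12
i=1: S_1 = 4.12 * (-0.57)^1 ≈ -2.35
i=2: S_2 = 4.12 * (-0.57)^2 ≈ 1.34
i=3: S_3 = 4.12 * (-0.57)^3 ≈ -0.76
The first 4 terms are: [4.12, -2.35, 1.34, -0.76]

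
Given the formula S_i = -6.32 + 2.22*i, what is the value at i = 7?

S_7 = -6.32 + 2.22*7 = -6.32 + 15.54 = 9.22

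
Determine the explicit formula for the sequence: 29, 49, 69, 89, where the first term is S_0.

Check differences: 49 - 29 = 20
69 - 49 = 20
Common difference d = 20.
First term a = 29.
Formula: S_i = 29 + 20*i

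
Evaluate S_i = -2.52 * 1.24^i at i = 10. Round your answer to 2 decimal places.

S_10 = -2.52 * 1.24^10 ≈ -2.52 * 8.5944 ≈ -21.66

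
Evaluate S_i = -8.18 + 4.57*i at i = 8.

S_8 = -8.18 + 4.57*8 = -8.18 + 36.56 = 28.38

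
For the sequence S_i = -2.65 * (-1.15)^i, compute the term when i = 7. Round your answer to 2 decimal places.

S_7 = -2.65 * (-1.15)^7 ≈ -2.65 * -2.66 ≈ 7.05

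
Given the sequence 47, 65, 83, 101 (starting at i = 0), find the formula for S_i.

Check differences: 65 - 47 = 18
83 - 65 = 18
Common difference d = 18.
First term a = 47.
Formula: S_i = 47 + 18*i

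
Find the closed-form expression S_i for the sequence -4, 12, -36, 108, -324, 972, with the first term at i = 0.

Check ratios: 12 / -4 = -3.0
Common ratio r = -3.
First term a = -4.
Formula: S_i = -4 * (-3)^i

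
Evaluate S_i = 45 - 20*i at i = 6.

S_6 = 45 + -20*6 = 45 + -120 = -75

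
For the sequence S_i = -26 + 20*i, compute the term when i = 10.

S_10 = -26 + 20*10 = -26 + 200 = 174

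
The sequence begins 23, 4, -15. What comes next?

Differences: 4 - 23 = -19
This is an arithmetic sequence with common difference d = -19.
Next term = -15 + -19 = -34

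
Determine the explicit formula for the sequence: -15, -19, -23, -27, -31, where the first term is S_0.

Check differences: -19 - -15 = -4
-23 - -19 = -4
Common difference d = -4.
First term a = -15.
Formula: S_i = -15 - 4*i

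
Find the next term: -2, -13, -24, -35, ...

Differences: -13 - -2 = -11
This is an arithmetic sequence with common difference d = -11.
Next term = -35 + -11 = -46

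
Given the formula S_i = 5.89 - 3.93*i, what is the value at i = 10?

S_10 = 5.89 + -3.93*10 = 5.89 + -39.3 = -33.41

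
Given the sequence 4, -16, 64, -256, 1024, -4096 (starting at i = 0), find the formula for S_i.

Check ratios: -16 / 4 = -4.0
Common ratio r = -4.
First term a = 4.
Formula: S_i = 4 * (-4)^i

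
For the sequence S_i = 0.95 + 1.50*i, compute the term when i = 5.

S_5 = 0.95 + 1.5*5 = 0.95 + 7.5 = 8.45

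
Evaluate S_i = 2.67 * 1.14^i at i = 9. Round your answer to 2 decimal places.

S_9 = 2.67 * 1.14^9 ≈ 2.67 * 3.2519 ≈ 8.68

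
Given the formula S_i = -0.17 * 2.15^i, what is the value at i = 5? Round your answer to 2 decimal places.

S_5 = -0.17 * 2.15^5 ≈ -0.17 * 45.9401 ≈ -7.81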